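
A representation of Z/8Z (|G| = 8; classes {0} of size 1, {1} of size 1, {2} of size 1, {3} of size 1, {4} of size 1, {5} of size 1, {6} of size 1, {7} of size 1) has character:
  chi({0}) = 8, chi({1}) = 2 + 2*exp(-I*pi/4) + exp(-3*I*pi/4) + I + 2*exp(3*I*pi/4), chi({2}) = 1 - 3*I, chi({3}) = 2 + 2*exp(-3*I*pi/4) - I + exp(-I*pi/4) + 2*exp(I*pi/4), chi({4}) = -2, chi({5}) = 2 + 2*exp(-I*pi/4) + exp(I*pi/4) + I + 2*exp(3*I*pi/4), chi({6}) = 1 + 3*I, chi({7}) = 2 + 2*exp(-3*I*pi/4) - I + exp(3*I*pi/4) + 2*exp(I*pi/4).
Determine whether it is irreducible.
Not irreducible (reducible): <chi, chi> = 14 > 1.

Why: <chi, chi> = (1/|G|) sum_C |C| * |chi(C)|^2 = (1/8)[1*|8|^2 + 1*|2 + 2*exp(-I*pi/4) + exp(-3*I*pi/4) + I + 2*exp(3*I*pi/4)|^2 + 1*|1 - 3*I|^2 + 1*|2 + 2*exp(-3*I*pi/4) - I + exp(-I*pi/4) + 2*exp(I*pi/4)|^2 + 1*|-2|^2 + 1*|2 + 2*exp(-I*pi/4) + exp(I*pi/4) + I + 2*exp(3*I*pi/4)|^2 + 1*|1 + 3*I|^2 + 1*|2 + 2*exp(-3*I*pi/4) - I + exp(3*I*pi/4) + 2*exp(I*pi/4)|^2]
  = (1/8)[(64) + (6 + 5*exp(-3*I*pi/4) + 5*exp(-I*pi/4) + 2*exp(I*pi/4) + 8*exp(3*I*pi/4)) + (10) + (6 + 8*exp(-I*pi/4) + 2*exp(-3*I*pi/4) + 5*exp(3*I*pi/4) + 5*exp(I*pi/4)) + (4) + (6 + 8*exp(-I*pi/4) + 2*exp(-3*I*pi/4) + 5*exp(3*I*pi/4) + 5*exp(I*pi/4)) + (10) + (6 + 5*exp(-3*I*pi/4) + 5*exp(-I*pi/4) + 2*exp(I*pi/4) + 8*exp(3*I*pi/4))] = 112/8 = 14.
(Exp terms are combined using exp(i*s)*conj(exp(i*t)) = exp(i*(s-t)), and sums of them are collapsed using the identity that for every m > 1 the m distinct m-th roots of unity sum to 0, e.g. 1 + exp(2*I*pi/3) + exp(-2*I*pi/3) = 0.)
A character is irreducible iff <chi, chi> = 1, so this representation is reducible.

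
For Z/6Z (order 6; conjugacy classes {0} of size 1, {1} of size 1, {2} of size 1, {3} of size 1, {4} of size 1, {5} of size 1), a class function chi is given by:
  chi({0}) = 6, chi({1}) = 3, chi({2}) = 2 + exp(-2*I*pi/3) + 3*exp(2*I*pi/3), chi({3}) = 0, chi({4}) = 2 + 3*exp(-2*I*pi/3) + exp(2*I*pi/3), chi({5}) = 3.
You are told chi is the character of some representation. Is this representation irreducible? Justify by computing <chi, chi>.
Not irreducible (reducible): <chi, chi> = 10 > 1.

Derivation: <chi, chi> = (1/|G|) sum_C |C| * |chi(C)|^2 = (1/6)[1*|6|^2 + 1*|3|^2 + 1*|2 + exp(-2*I*pi/3) + 3*exp(2*I*pi/3)|^2 + 1*|0|^2 + 1*|2 + 3*exp(-2*I*pi/3) + exp(2*I*pi/3)|^2 + 1*|3|^2]
  = (1/6)[(36) + (9) + (3) + (0) + (3) + (9)] = 60/6 = 10.
(Exp terms are combined using exp(i*s)*conj(exp(i*t)) = exp(i*(s-t)), and sums of them are collapsed using the identity that for every m > 1 the m distinct m-th roots of unity sum to 0, e.g. 1 + exp(2*I*pi/3) + exp(-2*I*pi/3) = 0.)
A character is irreducible iff <chi, chi> = 1, so this representation is reducible.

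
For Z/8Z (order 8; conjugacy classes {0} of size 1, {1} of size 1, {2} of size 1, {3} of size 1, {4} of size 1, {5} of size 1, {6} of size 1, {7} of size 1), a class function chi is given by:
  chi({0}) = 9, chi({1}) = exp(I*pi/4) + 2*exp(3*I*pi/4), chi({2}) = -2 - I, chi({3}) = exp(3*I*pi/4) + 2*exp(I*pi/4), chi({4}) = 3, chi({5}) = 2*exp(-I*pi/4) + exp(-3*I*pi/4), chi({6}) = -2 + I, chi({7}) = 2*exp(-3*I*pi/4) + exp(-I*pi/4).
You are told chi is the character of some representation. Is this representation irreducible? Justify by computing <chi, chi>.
Not irreducible (reducible): <chi, chi> = 15 > 1.

Working: <chi, chi> = (1/|G|) sum_C |C| * |chi(C)|^2 = (1/8)[1*|9|^2 + 1*|exp(I*pi/4) + 2*exp(3*I*pi/4)|^2 + 1*|-2 - I|^2 + 1*|exp(3*I*pi/4) + 2*exp(I*pi/4)|^2 + 1*|3|^2 + 1*|2*exp(-I*pi/4) + exp(-3*I*pi/4)|^2 + 1*|-2 + I|^2 + 1*|2*exp(-3*I*pi/4) + exp(-I*pi/4)|^2]
  = (1/8)[(81) + (5) + (5) + (5) + (9) + (5) + (5) + (5)] = 120/8 = 15.
(Exp terms are combined using exp(i*s)*conj(exp(i*t)) = exp(i*(s-t)), and sums of them are collapsed using the identity that for every m > 1 the m distinct m-th roots of unity sum to 0, e.g. 1 + exp(2*I*pi/3) + exp(-2*I*pi/3) = 0.)
A character is irreducible iff <chi, chi> = 1, so this representation is reducible.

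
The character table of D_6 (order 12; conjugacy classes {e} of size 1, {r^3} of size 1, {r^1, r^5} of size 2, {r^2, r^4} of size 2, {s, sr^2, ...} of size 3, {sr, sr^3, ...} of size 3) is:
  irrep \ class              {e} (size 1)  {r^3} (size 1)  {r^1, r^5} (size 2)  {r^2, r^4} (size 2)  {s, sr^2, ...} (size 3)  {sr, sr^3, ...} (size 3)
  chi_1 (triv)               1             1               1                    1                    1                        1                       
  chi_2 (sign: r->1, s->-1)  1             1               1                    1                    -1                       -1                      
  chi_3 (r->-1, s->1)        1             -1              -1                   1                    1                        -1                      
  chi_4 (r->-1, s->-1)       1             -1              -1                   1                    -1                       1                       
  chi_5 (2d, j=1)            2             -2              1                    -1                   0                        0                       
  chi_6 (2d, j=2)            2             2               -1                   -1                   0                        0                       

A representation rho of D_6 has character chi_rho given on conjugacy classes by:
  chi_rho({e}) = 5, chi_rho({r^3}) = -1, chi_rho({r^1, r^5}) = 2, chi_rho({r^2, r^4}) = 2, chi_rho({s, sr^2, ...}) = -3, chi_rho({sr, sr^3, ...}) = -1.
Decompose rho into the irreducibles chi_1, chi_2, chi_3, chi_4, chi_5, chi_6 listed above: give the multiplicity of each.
Multiplicities: chi_1: 0, chi_2: 2, chi_3: 0, chi_4: 1, chi_5: 1, chi_6: 0.

Use <chi_rho, chi> = (1/|G|) sum_C |C| * chi_rho(C) * conj(chi(C)) with |G| = 12 for each irreducible chi in the table:
  <chi_rho, chi_1> = (1/12)[1*(5)*conj(1) + 1*(-1)*conj(1) + 2*(2)*conj(1) + 2*(2)*conj(1) + 3*(-3)*conj(1) + 3*(-1)*conj(1)]
      = (1/12)[(5) + (-1) + (4) + (4) + (-9) + (-3)] = 0/12 = 0
  <chi_rho, chi_2> = (1/12)[1*(5)*conj(1) + 1*(-1)*conj(1) + 2*(2)*conj(1) + 2*(2)*conj(1) + 3*(-3)*conj(-1) + 3*(-1)*conj(-1)]
      = (1/12)[(5) + (-1) + (4) + (4) + (9) + (3)] = 24/12 = 2
  <chi_rho, chi_3> = (1/12)[1*(5)*conj(1) + 1*(-1)*conj(-1) + 2*(2)*conj(-1) + 2*(2)*conj(1) + 3*(-3)*conj(1) + 3*(-1)*conj(-1)]
      = (1/12)[(5) + (1) + (-4) + (4) + (-9) + (3)] = 0/12 = 0
  <chi_rho, chi_4> = (1/12)[1*(5)*conj(1) + 1*(-1)*conj(-1) + 2*(2)*conj(-1) + 2*(2)*conj(1) + 3*(-3)*conj(-1) + 3*(-1)*conj(1)]
      = (1/12)[(5) + (1) + (-4) + (4) + (9) + (-3)] = 12/12 = 1
  <chi_rho, chi_5> = (1/12)[1*(5)*conj(2) + 1*(-1)*conj(-2) + 2*(2)*conj(1) + 2*(2)*conj(-1) + 3*(-3)*conj(0) + 3*(-1)*conj(0)]
      = (1/12)[(10) + (2) + (4) + (-4) + (0) + (0)] = 12/12 = 1
  <chi_rho, chi_6> = (1/12)[1*(5)*conj(2) + 1*(-1)*conj(2) + 2*(2)*conj(-1) + 2*(2)*conj(-1) + 3*(-3)*conj(0) + 3*(-1)*conj(0)]
      = (1/12)[(10) + (-2) + (-4) + (-4) + (0) + (0)] = 0/12 = 0
Dimension check: dim(rho) = sum (mult * dim) = 0*1 + 2*1 + 0*1 + 1*1 + 1*2 + 0*2 = 5 = chi_rho(e) = 5.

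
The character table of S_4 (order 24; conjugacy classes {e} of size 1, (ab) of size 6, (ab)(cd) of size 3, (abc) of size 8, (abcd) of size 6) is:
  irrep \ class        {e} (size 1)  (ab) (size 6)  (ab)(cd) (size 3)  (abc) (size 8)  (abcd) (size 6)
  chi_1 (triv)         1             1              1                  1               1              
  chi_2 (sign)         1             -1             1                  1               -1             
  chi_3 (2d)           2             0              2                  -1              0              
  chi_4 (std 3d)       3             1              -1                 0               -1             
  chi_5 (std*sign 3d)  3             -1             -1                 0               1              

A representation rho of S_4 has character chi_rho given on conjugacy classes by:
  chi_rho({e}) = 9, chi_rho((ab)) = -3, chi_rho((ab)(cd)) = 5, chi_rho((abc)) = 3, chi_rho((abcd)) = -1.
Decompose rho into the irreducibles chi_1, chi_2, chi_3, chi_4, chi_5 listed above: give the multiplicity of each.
Multiplicities: chi_1: 1, chi_2: 3, chi_3: 1, chi_4: 0, chi_5: 1.

Argument: Use <chi_rho, chi> = (1/|G|) sum_C |C| * chi_rho(C) * conj(chi(C)) with |G| = 24 for each irreducible chi in the table:
  <chi_rho, chi_1> = (1/24)[1*(9)*conj(1) + 6*(-3)*conj(1) + 3*(5)*conj(1) + 8*(3)*conj(1) + 6*(-1)*conj(1)]
      = (1/24)[(9) + (-18) + (15) + (24) + (-6)] = 24/24 = 1
  <chi_rho, chi_2> = (1/24)[1*(9)*conj(1) + 6*(-3)*conj(-1) + 3*(5)*conj(1) + 8*(3)*conj(1) + 6*(-1)*conj(-1)]
      = (1/24)[(9) + (18) + (15) + (24) + (6)] = 72/24 = 3
  <chi_rho, chi_3> = (1/24)[1*(9)*conj(2) + 6*(-3)*conj(0) + 3*(5)*conj(2) + 8*(3)*conj(-1) + 6*(-1)*conj(0)]
      = (1/24)[(18) + (0) + (30) + (-24) + (0)] = 24/24 = 1
  <chi_rho, chi_4> = (1/24)[1*(9)*conj(3) + 6*(-3)*conj(1) + 3*(5)*conj(-1) + 8*(3)*conj(0) + 6*(-1)*conj(-1)]
      = (1/24)[(27) + (-18) + (-15) + (0) + (6)] = 0/24 = 0
  <chi_rho, chi_5> = (1/24)[1*(9)*conj(3) + 6*(-3)*conj(-1) + 3*(5)*conj(-1) + 8*(3)*conj(0) + 6*(-1)*conj(1)]
      = (1/24)[(27) + (18) + (-15) + (0) + (-6)] = 24/24 = 1
Dimension check: dim(rho) = sum (mult * dim) = 1*1 + 3*1 + 1*2 + 0*3 + 1*3 = 9 = chi_rho(e) = 9.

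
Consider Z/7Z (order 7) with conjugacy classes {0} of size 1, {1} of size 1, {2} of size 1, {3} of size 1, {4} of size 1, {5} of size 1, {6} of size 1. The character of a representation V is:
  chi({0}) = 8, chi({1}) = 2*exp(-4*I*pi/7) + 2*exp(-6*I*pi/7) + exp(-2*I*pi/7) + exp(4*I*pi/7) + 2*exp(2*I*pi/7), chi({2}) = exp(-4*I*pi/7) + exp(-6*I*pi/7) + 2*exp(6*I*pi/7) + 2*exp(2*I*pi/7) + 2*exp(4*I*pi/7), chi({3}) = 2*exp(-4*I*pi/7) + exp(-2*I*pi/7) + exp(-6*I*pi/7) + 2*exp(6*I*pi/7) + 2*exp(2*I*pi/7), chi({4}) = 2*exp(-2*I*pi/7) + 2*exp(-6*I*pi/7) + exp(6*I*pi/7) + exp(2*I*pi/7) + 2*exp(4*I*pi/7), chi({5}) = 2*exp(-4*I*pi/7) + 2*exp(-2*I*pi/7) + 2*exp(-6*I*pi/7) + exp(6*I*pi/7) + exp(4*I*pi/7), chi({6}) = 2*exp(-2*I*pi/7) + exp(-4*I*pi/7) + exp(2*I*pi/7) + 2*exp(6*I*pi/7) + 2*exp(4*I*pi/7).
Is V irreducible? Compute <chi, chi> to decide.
Not irreducible (reducible): <chi, chi> = 14 > 1.

Reasoning: <chi, chi> = (1/|G|) sum_C |C| * |chi(C)|^2 = (1/7)[1*|8|^2 + 1*|2*exp(-4*I*pi/7) + 2*exp(-6*I*pi/7) + exp(-2*I*pi/7) + exp(4*I*pi/7) + 2*exp(2*I*pi/7)|^2 + 1*|exp(-4*I*pi/7) + exp(-6*I*pi/7) + 2*exp(6*I*pi/7) + 2*exp(2*I*pi/7) + 2*exp(4*I*pi/7)|^2 + 1*|2*exp(-4*I*pi/7) + exp(-2*I*pi/7) + exp(-6*I*pi/7) + 2*exp(6*I*pi/7) + 2*exp(2*I*pi/7)|^2 + 1*|2*exp(-2*I*pi/7) + 2*exp(-6*I*pi/7) + exp(6*I*pi/7) + exp(2*I*pi/7) + 2*exp(4*I*pi/7)|^2 + 1*|2*exp(-4*I*pi/7) + 2*exp(-2*I*pi/7) + 2*exp(-6*I*pi/7) + exp(6*I*pi/7) + exp(4*I*pi/7)|^2 + 1*|2*exp(-2*I*pi/7) + exp(-4*I*pi/7) + exp(2*I*pi/7) + 2*exp(6*I*pi/7) + 2*exp(4*I*pi/7)|^2]
  = (1/7)[(64) + (14 + 8*exp(-2*I*pi/7) + 6*exp(-4*I*pi/7) + 11*exp(-6*I*pi/7) + 11*exp(6*I*pi/7) + 6*exp(4*I*pi/7) + 8*exp(2*I*pi/7)) + (14 + 11*exp(-2*I*pi/7) + 8*exp(-4*I*pi/7) + 6*exp(-6*I*pi/7) + 6*exp(6*I*pi/7) + 8*exp(4*I*pi/7) + 11*exp(2*I*pi/7)) + (14 + 11*exp(-4*I*pi/7) + 6*exp(-2*I*pi/7) + 8*exp(-6*I*pi/7) + 8*exp(6*I*pi/7) + 6*exp(2*I*pi/7) + 11*exp(4*I*pi/7)) + (14 + 11*exp(-4*I*pi/7) + 6*exp(-2*I*pi/7) + 8*exp(-6*I*pi/7) + 8*exp(6*I*pi/7) + 6*exp(2*I*pi/7) + 11*exp(4*I*pi/7)) + (14 + 11*exp(-2*I*pi/7) + 8*exp(-4*I*pi/7) + 6*exp(-6*I*pi/7) + 6*exp(6*I*pi/7) + 8*exp(4*I*pi/7) + 11*exp(2*I*pi/7)) + (14 + 8*exp(-2*I*pi/7) + 6*exp(-4*I*pi/7) + 11*exp(-6*I*pi/7) + 11*exp(6*I*pi/7) + 6*exp(4*I*pi/7) + 8*exp(2*I*pi/7))] = 98/7 = 14.
(Exp terms are combined using exp(i*s)*conj(exp(i*t)) = exp(i*(s-t)), and sums of them are collapsed using the identity that for every m > 1 the m distinct m-th roots of unity sum to 0, e.g. 1 + exp(2*I*pi/3) + exp(-2*I*pi/3) = 0.)
A character is irreducible iff <chi, chi> = 1, so this representation is reducible.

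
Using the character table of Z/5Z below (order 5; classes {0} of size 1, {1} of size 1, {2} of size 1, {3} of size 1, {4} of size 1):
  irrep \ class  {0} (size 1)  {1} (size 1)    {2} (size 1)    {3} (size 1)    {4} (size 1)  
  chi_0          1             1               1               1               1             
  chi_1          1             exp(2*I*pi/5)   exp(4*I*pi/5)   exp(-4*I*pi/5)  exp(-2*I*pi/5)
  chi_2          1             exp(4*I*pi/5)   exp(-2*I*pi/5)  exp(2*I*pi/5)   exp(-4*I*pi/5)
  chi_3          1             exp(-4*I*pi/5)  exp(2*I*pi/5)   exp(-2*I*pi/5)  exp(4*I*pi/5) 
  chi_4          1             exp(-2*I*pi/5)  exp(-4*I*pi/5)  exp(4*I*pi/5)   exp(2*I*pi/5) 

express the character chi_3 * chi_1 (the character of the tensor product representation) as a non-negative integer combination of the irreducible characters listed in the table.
chi_3 tensor chi_1 = chi_4 (all other irreducibles have multiplicity 0).

Proof sketch: The character of a tensor product is the pointwise product (chi_3 * chi_1)(C) = chi_3(C) * chi_1(C):
  {0}: (1)*(1), {1}: (exp(-4*I*pi/5))*(exp(2*I*pi/5)), {2}: (exp(2*I*pi/5))*(exp(4*I*pi/5)), {3}: (exp(-2*I*pi/5))*(exp(-4*I*pi/5)), {4}: (exp(4*I*pi/5))*(exp(-2*I*pi/5))
so (chi_3 * chi_1) takes values
  {0} -> 1, {1} -> exp(-2*I*pi/5), {2} -> exp(-4*I*pi/5), {3} -> exp(4*I*pi/5), {4} -> exp(2*I*pi/5).
Now take the inner product of this character with each irreducible chi from the table, <chi_3*chi_1, chi> = (1/5) sum_C |C| (chi_3*chi_1)(C) conj(chi(C)):
  <chi_3*chi_1, chi_0> = (1/5)[1*(1)*conj(1) + 1*(exp(-2*I*pi/5))*conj(1) + 1*(exp(-4*I*pi/5))*conj(1) + 1*(exp(4*I*pi/5))*conj(1) + 1*(exp(2*I*pi/5))*conj(1)]
      = (1/5)[(1) + (exp(-2*I*pi/5)) + (exp(-4*I*pi/5)) + (exp(4*I*pi/5)) + (exp(2*I*pi/5))] = 0/5 = 0
  <chi_3*chi_1, chi_1> = (1/5)[1*(1)*conj(1) + 1*(exp(-2*I*pi/5))*conj(exp(2*I*pi/5)) + 1*(exp(-4*I*pi/5))*conj(exp(4*I*pi/5)) + 1*(exp(4*I*pi/5))*conj(exp(-4*I*pi/5)) + 1*(exp(2*I*pi/5))*conj(exp(-2*I*pi/5))]
      = (1/5)[(1) + (exp(-4*I*pi/5)) + (exp(2*I*pi/5)) + (exp(-2*I*pi/5)) + (exp(4*I*pi/5))] = 0/5 = 0
  <chi_3*chi_1, chi_2> = (1/5)[1*(1)*conj(1) + 1*(exp(-2*I*pi/5))*conj(exp(4*I*pi/5)) + 1*(exp(-4*I*pi/5))*conj(exp(-2*I*pi/5)) + 1*(exp(4*I*pi/5))*conj(exp(2*I*pi/5)) + 1*(exp(2*I*pi/5))*conj(exp(-4*I*pi/5))]
      = (1/5)[(1) + (exp(4*I*pi/5)) + (exp(-2*I*pi/5)) + (exp(2*I*pi/5)) + (exp(-4*I*pi/5))] = 0/5 = 0
  <chi_3*chi_1, chi_3> = (1/5)[1*(1)*conj(1) + 1*(exp(-2*I*pi/5))*conj(exp(-4*I*pi/5)) + 1*(exp(-4*I*pi/5))*conj(exp(2*I*pi/5)) + 1*(exp(4*I*pi/5))*conj(exp(-2*I*pi/5)) + 1*(exp(2*I*pi/5))*conj(exp(4*I*pi/5))]
      = (1/5)[(1) + (exp(2*I*pi/5)) + (exp(4*I*pi/5)) + (exp(-4*I*pi/5)) + (exp(-2*I*pi/5))] = 0/5 = 0
  <chi_3*chi_1, chi_4> = (1/5)[1*(1)*conj(1) + 1*(exp(-2*I*pi/5))*conj(exp(-2*I*pi/5)) + 1*(exp(-4*I*pi/5))*conj(exp(-4*I*pi/5)) + 1*(exp(4*I*pi/5))*conj(exp(4*I*pi/5)) + 1*(exp(2*I*pi/5))*conj(exp(2*I*pi/5))]
      = (1/5)[(1) + (1) + (1) + (1) + (1)] = 5/5 = 1
(Exp terms are combined using exp(i*s)*conj(exp(i*t)) = exp(i*(s-t)), and sums of them are collapsed using the identity that for every m > 1 the m distinct m-th roots of unity sum to 0, e.g. 1 + exp(2*I*pi/3) + exp(-2*I*pi/3) = 0.)
Hence the multiplicities are chi_4: 1. Dimension check: dim(chi_3)*dim(chi_1) = 1*1 = 1 and sum (mult * dim) = 1*1 = 1.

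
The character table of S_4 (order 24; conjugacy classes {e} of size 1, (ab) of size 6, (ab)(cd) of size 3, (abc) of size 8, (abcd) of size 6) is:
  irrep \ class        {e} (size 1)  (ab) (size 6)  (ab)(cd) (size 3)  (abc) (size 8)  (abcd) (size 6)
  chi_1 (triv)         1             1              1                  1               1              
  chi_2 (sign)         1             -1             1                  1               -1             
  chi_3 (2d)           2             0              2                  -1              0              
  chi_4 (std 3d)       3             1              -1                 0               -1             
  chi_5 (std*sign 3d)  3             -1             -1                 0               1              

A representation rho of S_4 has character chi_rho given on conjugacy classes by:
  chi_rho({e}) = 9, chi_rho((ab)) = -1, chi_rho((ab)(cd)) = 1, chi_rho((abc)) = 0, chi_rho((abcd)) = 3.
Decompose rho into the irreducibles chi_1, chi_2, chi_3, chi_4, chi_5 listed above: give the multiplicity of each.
Multiplicities: chi_1: 1, chi_2: 0, chi_3: 1, chi_4: 0, chi_5: 2.

Details: Use <chi_rho, chi> = (1/|G|) sum_C |C| * chi_rho(C) * conj(chi(C)) with |G| = 24 for each irreducible chi in the table:
  <chi_rho, chi_1> = (1/24)[1*(9)*conj(1) + 6*(-1)*conj(1) + 3*(1)*conj(1) + 8*(0)*conj(1) + 6*(3)*conj(1)]
      = (1/24)[(9) + (-6) + (3) + (0) + (18)] = 24/24 = 1
  <chi_rho, chi_2> = (1/24)[1*(9)*conj(1) + 6*(-1)*conj(-1) + 3*(1)*conj(1) + 8*(0)*conj(1) + 6*(3)*conj(-1)]
      = (1/24)[(9) + (6) + (3) + (0) + (-18)] = 0/24 = 0
  <chi_rho, chi_3> = (1/24)[1*(9)*conj(2) + 6*(-1)*conj(0) + 3*(1)*conj(2) + 8*(0)*conj(-1) + 6*(3)*conj(0)]
      = (1/24)[(18) + (0) + (6) + (0) + (0)] = 24/24 = 1
  <chi_rho, chi_4> = (1/24)[1*(9)*conj(3) + 6*(-1)*conj(1) + 3*(1)*conj(-1) + 8*(0)*conj(0) + 6*(3)*conj(-1)]
      = (1/24)[(27) + (-6) + (-3) + (0) + (-18)] = 0/24 = 0
  <chi_rho, chi_5> = (1/24)[1*(9)*conj(3) + 6*(-1)*conj(-1) + 3*(1)*conj(-1) + 8*(0)*conj(0) + 6*(3)*conj(1)]
      = (1/24)[(27) + (6) + (-3) + (0) + (18)] = 48/24 = 2
Dimension check: dim(rho) = sum (mult * dim) = 1*1 + 0*1 + 1*2 + 0*3 + 2*3 = 9 = chi_rho(e) = 9.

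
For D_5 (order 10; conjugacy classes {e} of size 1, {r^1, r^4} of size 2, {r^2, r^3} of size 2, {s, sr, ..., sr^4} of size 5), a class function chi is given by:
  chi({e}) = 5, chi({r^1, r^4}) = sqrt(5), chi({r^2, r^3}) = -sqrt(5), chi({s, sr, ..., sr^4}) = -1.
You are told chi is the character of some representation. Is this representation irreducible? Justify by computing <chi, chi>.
Not irreducible (reducible): <chi, chi> = 5 > 1.

Why: <chi, chi> = (1/|G|) sum_C |C| * |chi(C)|^2 = (1/10)[1*|5|^2 + 2*|sqrt(5)|^2 + 2*|-sqrt(5)|^2 + 5*|-1|^2]
  = (1/10)[(25) + (10) + (10) + (5)] = 50/10 = 5.
A character is irreducible iff <chi, chi> = 1, so this representation is reducible.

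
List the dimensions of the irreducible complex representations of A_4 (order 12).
Dimensions: 1, 1, 1, 3

Why: There are 4 irreducibles (= number of conjugacy classes). Their dimensions d_i satisfy sum d_i^2 = |G| = 12: 1 + 1 + 1 + 9 = 12.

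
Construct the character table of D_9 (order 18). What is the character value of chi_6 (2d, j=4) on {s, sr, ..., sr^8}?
Conjugacy classes: {e} of size 1, {r^1, r^8} of size 2, {r^2, r^7} of size 2, {r^3, r^6} of size 2, {r^4, r^5} of size 2, {s, sr, ..., sr^8} of size 9.
Character table:
  irrep \ class              {e} (size 1)  {r^1, r^8} (size 2)  {r^2, r^7} (size 2)  {r^3, r^6} (size 2)  {r^4, r^5} (size 2)  {s, sr, ..., sr^8} (size 9)
  chi_1 (triv)               1             1                    1                    1                    1                    1                          
  chi_2 (sign: r->1, s->-1)  1             1                    1                    1                    1                    -1                         
  chi_3 (2d, j=1)            2             2*cos(2*pi/9)        2*cos(4*pi/9)        -1                   -2*cos(pi/9)         0                          
  chi_4 (2d, j=2)            2             2*cos(4*pi/9)        -2*cos(pi/9)         -1                   2*cos(2*pi/9)        0                          
  chi_5 (2d, j=3)            2             -1                   -1                   2                    -1                   0                          
  chi_6 (2d, j=4)            2             -2*cos(pi/9)         2*cos(2*pi/9)        -1                   2*cos(4*pi/9)        0                          

Spot check: chi_6 (2d, j=4) on {s, sr, ..., sr^8} = 0.

Justification: D_9 has order 2*9 = 18 with 6 conjugacy classes, hence 6 irreducibles. Sum of squared dims 1 + 1 + 4 + 4 + 4 + 4 = 18 = |G|. Linear characters come from the abelianisation; the 2-dimensional irreps have character r^k -> 2*cos(2*pi*j*k/9), reflections -> 0.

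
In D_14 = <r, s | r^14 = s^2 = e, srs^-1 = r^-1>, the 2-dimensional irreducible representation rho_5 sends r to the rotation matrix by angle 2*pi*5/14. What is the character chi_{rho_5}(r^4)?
chi_{rho_5}(r^4) = 2*cos(2*pi*5*4/14) = -2*cos(pi/7)

Details: rho_5(r^4) is rotation by angle 2*pi*5*4/14, whose trace is 2*cos(2*pi*5*4/14) = -2*cos(pi/7).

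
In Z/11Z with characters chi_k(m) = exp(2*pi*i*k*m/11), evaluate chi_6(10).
chi_6(10) = zeta_11^60 = exp(10*I*pi/11)

Details: chi_6(10) = zeta_11^(6*10) = zeta_11^60. Since zeta_11^11 = 1, this equals zeta_11^5 = exp(2*pi*i*5/11) = exp(10*I*pi/11).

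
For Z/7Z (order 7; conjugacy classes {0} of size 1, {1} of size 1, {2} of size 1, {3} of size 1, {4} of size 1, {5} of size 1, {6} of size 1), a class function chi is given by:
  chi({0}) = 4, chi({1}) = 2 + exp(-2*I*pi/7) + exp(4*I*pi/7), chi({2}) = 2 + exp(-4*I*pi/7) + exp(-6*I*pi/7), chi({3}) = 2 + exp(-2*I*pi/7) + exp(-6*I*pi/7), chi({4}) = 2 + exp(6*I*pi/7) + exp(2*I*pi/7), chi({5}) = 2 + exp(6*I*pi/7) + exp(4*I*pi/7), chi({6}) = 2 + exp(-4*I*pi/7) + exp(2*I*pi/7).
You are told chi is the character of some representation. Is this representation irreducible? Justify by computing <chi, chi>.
Not irreducible (reducible): <chi, chi> = 6 > 1.

Why: <chi, chi> = (1/|G|) sum_C |C| * |chi(C)|^2 = (1/7)[1*|4|^2 + 1*|2 + exp(-2*I*pi/7) + exp(4*I*pi/7)|^2 + 1*|2 + exp(-4*I*pi/7) + exp(-6*I*pi/7)|^2 + 1*|2 + exp(-2*I*pi/7) + exp(-6*I*pi/7)|^2 + 1*|2 + exp(6*I*pi/7) + exp(2*I*pi/7)|^2 + 1*|2 + exp(6*I*pi/7) + exp(4*I*pi/7)|^2 + 1*|2 + exp(-4*I*pi/7) + exp(2*I*pi/7)|^2]
  = (1/7)[(16) + (6 + 2*exp(-4*I*pi/7) + 2*exp(-2*I*pi/7) + exp(-6*I*pi/7) + exp(6*I*pi/7) + 2*exp(2*I*pi/7) + 2*exp(4*I*pi/7)) + (6 + 2*exp(-4*I*pi/7) + 2*exp(-6*I*pi/7) + exp(-2*I*pi/7) + exp(2*I*pi/7) + 2*exp(6*I*pi/7) + 2*exp(4*I*pi/7)) + (6 + 2*exp(-2*I*pi/7) + exp(-4*I*pi/7) + 2*exp(-6*I*pi/7) + 2*exp(6*I*pi/7) + exp(4*I*pi/7) + 2*exp(2*I*pi/7)) + (6 + 2*exp(-2*I*pi/7) + exp(-4*I*pi/7) + 2*exp(-6*I*pi/7) + 2*exp(6*I*pi/7) + exp(4*I*pi/7) + 2*exp(2*I*pi/7)) + (6 + 2*exp(-4*I*pi/7) + 2*exp(-6*I*pi/7) + exp(-2*I*pi/7) + exp(2*I*pi/7) + 2*exp(6*I*pi/7) + 2*exp(4*I*pi/7)) + (6 + 2*exp(-4*I*pi/7) + 2*exp(-2*I*pi/7) + exp(-6*I*pi/7) + exp(6*I*pi/7) + 2*exp(2*I*pi/7) + 2*exp(4*I*pi/7))] = 42/7 = 6.
(Exp terms are combined using exp(i*s)*conj(exp(i*t)) = exp(i*(s-t)), and sums of them are collapsed using the identity that for every m > 1 the m distinct m-th roots of unity sum to 0, e.g. 1 + exp(2*I*pi/3) + exp(-2*I*pi/3) = 0.)
A character is irreducible iff <chi, chi> = 1, so this representation is reducible.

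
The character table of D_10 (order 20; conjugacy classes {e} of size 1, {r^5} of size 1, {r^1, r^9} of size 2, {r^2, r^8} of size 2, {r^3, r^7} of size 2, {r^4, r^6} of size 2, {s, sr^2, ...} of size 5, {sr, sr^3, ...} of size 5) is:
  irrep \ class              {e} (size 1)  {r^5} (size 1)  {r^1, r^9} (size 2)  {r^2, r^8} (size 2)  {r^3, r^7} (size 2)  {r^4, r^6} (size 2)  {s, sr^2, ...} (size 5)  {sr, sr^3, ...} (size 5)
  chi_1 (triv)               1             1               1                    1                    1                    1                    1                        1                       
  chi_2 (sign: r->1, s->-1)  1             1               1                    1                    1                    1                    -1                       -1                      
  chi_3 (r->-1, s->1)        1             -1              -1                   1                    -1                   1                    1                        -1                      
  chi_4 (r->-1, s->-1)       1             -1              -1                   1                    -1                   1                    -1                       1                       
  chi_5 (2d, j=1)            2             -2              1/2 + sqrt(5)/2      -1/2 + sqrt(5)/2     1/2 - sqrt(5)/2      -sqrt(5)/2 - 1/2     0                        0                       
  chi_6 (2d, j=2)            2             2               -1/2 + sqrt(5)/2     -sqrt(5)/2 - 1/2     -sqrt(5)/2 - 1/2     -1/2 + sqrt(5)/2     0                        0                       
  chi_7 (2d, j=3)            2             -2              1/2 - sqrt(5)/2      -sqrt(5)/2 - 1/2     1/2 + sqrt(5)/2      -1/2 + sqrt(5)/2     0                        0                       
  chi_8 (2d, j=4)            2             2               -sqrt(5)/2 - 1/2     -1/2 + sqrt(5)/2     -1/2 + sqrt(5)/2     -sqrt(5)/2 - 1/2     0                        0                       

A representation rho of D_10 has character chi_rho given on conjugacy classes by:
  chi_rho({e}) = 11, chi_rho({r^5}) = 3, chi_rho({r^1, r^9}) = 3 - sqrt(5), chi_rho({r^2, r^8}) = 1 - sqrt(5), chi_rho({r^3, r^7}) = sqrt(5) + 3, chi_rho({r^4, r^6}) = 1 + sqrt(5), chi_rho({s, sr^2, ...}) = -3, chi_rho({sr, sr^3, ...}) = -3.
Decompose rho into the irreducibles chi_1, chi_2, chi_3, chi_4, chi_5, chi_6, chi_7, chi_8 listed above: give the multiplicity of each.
Multiplicities: chi_1: 0, chi_2: 3, chi_3: 0, chi_4: 0, chi_5: 0, chi_6: 1, chi_7: 2, chi_8: 1.

Derivation: Use <chi_rho, chi> = (1/|G|) sum_C |C| * chi_rho(C) * conj(chi(C)) with |G| = 20 for each irreducible chi in the table:
  <chi_rho, chi_1> = (1/20)[1*(11)*conj(1) + 1*(3)*conj(1) + 2*(3 - sqrt(5))*conj(1) + 2*(1 - sqrt(5))*conj(1) + 2*(sqrt(5) + 3)*conj(1) + 2*(1 + sqrt(5))*conj(1) + 5*(-3)*conj(1) + 5*(-3)*conj(1)]
      = (1/20)[(11) + (3) + (6 - 2*sqrt(5)) + (2 - 2*sqrt(5)) + (2*sqrt(5) + 6) + (2 + 2*sqrt(5)) + (-15) + (-15)] = 0/20 = 0
  <chi_rho, chi_2> = (1/20)[1*(11)*conj(1) + 1*(3)*conj(1) + 2*(3 - sqrt(5))*conj(1) + 2*(1 - sqrt(5))*conj(1) + 2*(sqrt(5) + 3)*conj(1) + 2*(1 + sqrt(5))*conj(1) + 5*(-3)*conj(-1) + 5*(-3)*conj(-1)]
      = (1/20)[(11) + (3) + (6 - 2*sqrt(5)) + (2 - 2*sqrt(5)) + (2*sqrt(5) + 6) + (2 + 2*sqrt(5)) + (15) + (15)] = 60/20 = 3
  <chi_rho, chi_3> = (1/20)[1*(11)*conj(1) + 1*(3)*conj(-1) + 2*(3 - sqrt(5))*conj(-1) + 2*(1 - sqrt(5))*conj(1) + 2*(sqrt(5) + 3)*conj(-1) + 2*(1 + sqrt(5))*conj(1) + 5*(-3)*conj(1) + 5*(-3)*conj(-1)]
      = (1/20)[(11) + (-3) + (-6 + 2*sqrt(5)) + (2 - 2*sqrt(5)) + (-6 - 2*sqrt(5)) + (2 + 2*sqrt(5)) + (-15) + (15)] = 0/20 = 0
  <chi_rho, chi_4> = (1/20)[1*(11)*conj(1) + 1*(3)*conj(-1) + 2*(3 - sqrt(5))*conj(-1) + 2*(1 - sqrt(5))*conj(1) + 2*(sqrt(5) + 3)*conj(-1) + 2*(1 + sqrt(5))*conj(1) + 5*(-3)*conj(-1) + 5*(-3)*conj(1)]
      = (1/20)[(11) + (-3) + (-6 + 2*sqrt(5)) + (2 - 2*sqrt(5)) + (-6 - 2*sqrt(5)) + (2 + 2*sqrt(5)) + (15) + (-15)] = 0/20 = 0
  <chi_rho, chi_5> = (1/20)[1*(11)*conj(2) + 1*(3)*conj(-2) + 2*(3 - sqrt(5))*conj(1/2 + sqrt(5)/2) + 2*(1 - sqrt(5))*conj(-1/2 + sqrt(5)/2) + 2*(sqrt(5) + 3)*conj(1/2 - sqrt(5)/2) + 2*(1 + sqrt(5))*conj(-sqrt(5)/2 - 1/2) + 5*(-3)*conj(0) + 5*(-3)*conj(0)]
      = (1/20)[(22) + (-6) + (-2 + 2*sqrt(5)) + (-6 + 2*sqrt(5)) + (-2*sqrt(5) - 2) + (-6 - 2*sqrt(5)) + (0) + (0)] = 0/20 = 0
  <chi_rho, chi_6> = (1/20)[1*(11)*conj(2) + 1*(3)*conj(2) + 2*(3 - sqrt(5))*conj(-1/2 + sqrt(5)/2) + 2*(1 - sqrt(5))*conj(-sqrt(5)/2 - 1/2) + 2*(sqrt(5) + 3)*conj(-sqrt(5)/2 - 1/2) + 2*(1 + sqrt(5))*conj(-1/2 + sqrt(5)/2) + 5*(-3)*conj(0) + 5*(-3)*conj(0)]
      = (1/20)[(22) + (6) + (-8 + 4*sqrt(5)) + (4) + (-4*sqrt(5) - 8) + (4) + (0) + (0)] = 20/20 = 1
  <chi_rho, chi_7> = (1/20)[1*(11)*conj(2) + 1*(3)*conj(-2) + 2*(3 - sqrt(5))*conj(1/2 - sqrt(5)/2) + 2*(1 - sqrt(5))*conj(-sqrt(5)/2 - 1/2) + 2*(sqrt(5) + 3)*conj(1/2 + sqrt(5)/2) + 2*(1 + sqrt(5))*conj(-1/2 + sqrt(5)/2) + 5*(-3)*conj(0) + 5*(-3)*conj(0)]
      = (1/20)[(22) + (-6) + (8 - 4*sqrt(5)) + (4) + (8 + 4*sqrt(5)) + (4) + (0) + (0)] = 40/20 = 2
  <chi_rho, chi_8> = (1/20)[1*(11)*conj(2) + 1*(3)*conj(2) + 2*(3 - sqrt(5))*conj(-sqrt(5)/2 - 1/2) + 2*(1 - sqrt(5))*conj(-1/2 + sqrt(5)/2) + 2*(sqrt(5) + 3)*conj(-1/2 + sqrt(5)/2) + 2*(1 + sqrt(5))*conj(-sqrt(5)/2 - 1/2) + 5*(-3)*conj(0) + 5*(-3)*conj(0)]
      = (1/20)[(22) + (6) + (2 - 2*sqrt(5)) + (-6 + 2*sqrt(5)) + (2 + 2*sqrt(5)) + (-6 - 2*sqrt(5)) + (0) + (0)] = 20/20 = 1
Dimension check: dim(rho) = sum (mult * dim) = 0*1 + 3*1 + 0*1 + 0*1 + 0*2 + 1*2 + 2*2 + 1*2 = 11 = chi_rho(e) = 11.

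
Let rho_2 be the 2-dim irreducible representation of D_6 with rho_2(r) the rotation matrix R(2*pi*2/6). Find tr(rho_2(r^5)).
chi_{rho_2}(r^5) = 2*cos(2*pi*2*5/6) = -1

Justification: rho_2(r^5) is rotation by angle 2*pi*2*5/6, whose trace is 2*cos(2*pi*2*5/6) = -1.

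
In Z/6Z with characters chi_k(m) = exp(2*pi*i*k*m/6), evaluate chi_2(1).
chi_2(1) = zeta_6^2 = exp(2*I*pi/3)

Details: chi_2(1) = zeta_6^(2*1) = zeta_6^2. Since zeta_6^6 = 1, this equals zeta_6^2 = exp(2*pi*i*2/6) = exp(2*I*pi/3).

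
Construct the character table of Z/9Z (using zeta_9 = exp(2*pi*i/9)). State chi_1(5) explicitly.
Character table of Z/9Z (irreps indexed chi_0,...,chi_8 with chi_k(m) = zeta_9^(k*m), zeta_9 = exp(2*pi*i/9)):
  irrep \ class  {0} (size 1)  {1} (size 1)    {2} (size 1)    {3} (size 1)    {4} (size 1)    {5} (size 1)    {6} (size 1)    {7} (size 1)    {8} (size 1)  
  chi_0          1             1               1               1               1               1               1               1               1             
  chi_1          1             exp(2*I*pi/9)   exp(4*I*pi/9)   exp(2*I*pi/3)   exp(8*I*pi/9)   exp(-8*I*pi/9)  exp(-2*I*pi/3)  exp(-4*I*pi/9)  exp(-2*I*pi/9)
  chi_2          1             exp(4*I*pi/9)   exp(8*I*pi/9)   exp(-2*I*pi/3)  exp(-2*I*pi/9)  exp(2*I*pi/9)   exp(2*I*pi/3)   exp(-8*I*pi/9)  exp(-4*I*pi/9)
  chi_3          1             exp(2*I*pi/3)   exp(-2*I*pi/3)  1               exp(2*I*pi/3)   exp(-2*I*pi/3)  1               exp(2*I*pi/3)   exp(-2*I*pi/3)
  chi_4          1             exp(8*I*pi/9)   exp(-2*I*pi/9)  exp(2*I*pi/3)   exp(-4*I*pi/9)  exp(4*I*pi/9)   exp(-2*I*pi/3)  exp(2*I*pi/9)   exp(-8*I*pi/9)
  chi_5          1             exp(-8*I*pi/9)  exp(2*I*pi/9)   exp(-2*I*pi/3)  exp(4*I*pi/9)   exp(-4*I*pi/9)  exp(2*I*pi/3)   exp(-2*I*pi/9)  exp(8*I*pi/9) 
  chi_6          1             exp(-2*I*pi/3)  exp(2*I*pi/3)   1               exp(-2*I*pi/3)  exp(2*I*pi/3)   1               exp(-2*I*pi/3)  exp(2*I*pi/3) 
  chi_7          1             exp(-4*I*pi/9)  exp(-8*I*pi/9)  exp(2*I*pi/3)   exp(2*I*pi/9)   exp(-2*I*pi/9)  exp(-2*I*pi/3)  exp(8*I*pi/9)   exp(4*I*pi/9) 
  chi_8          1             exp(-2*I*pi/9)  exp(-4*I*pi/9)  exp(-2*I*pi/3)  exp(-8*I*pi/9)  exp(8*I*pi/9)   exp(2*I*pi/3)   exp(4*I*pi/9)   exp(2*I*pi/9) 

Spot check: chi_1(5) = zeta_9^(1*5) = zeta_9^5 = exp(-8*I*pi/9).

Z/9Z is abelian, so all 9 irreducible complex representations are 1-dimensional. They are given by chi_k(m) = zeta_9^(k*m) for k = 0,...,8. Row orthogonality: sum_m chi_k(m) conj(chi_l(m)) = 9 * [k = l].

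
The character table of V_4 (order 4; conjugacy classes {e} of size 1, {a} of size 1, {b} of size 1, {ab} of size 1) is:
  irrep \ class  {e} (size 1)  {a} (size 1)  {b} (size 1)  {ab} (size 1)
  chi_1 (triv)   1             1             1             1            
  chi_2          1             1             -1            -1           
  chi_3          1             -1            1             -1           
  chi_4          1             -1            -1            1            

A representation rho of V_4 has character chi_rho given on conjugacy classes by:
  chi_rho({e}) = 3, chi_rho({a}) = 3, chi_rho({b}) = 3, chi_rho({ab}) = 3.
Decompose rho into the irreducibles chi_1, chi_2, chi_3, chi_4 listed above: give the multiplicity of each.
Multiplicities: chi_1: 3, chi_2: 0, chi_3: 0, chi_4: 0.

Reasoning: Use <chi_rho, chi> = (1/|G|) sum_C |C| * chi_rho(C) * conj(chi(C)) with |G| = 4 for each irreducible chi in the table:
  <chi_rho, chi_1> = (1/4)[1*(3)*conj(1) + 1*(3)*conj(1) + 1*(3)*conj(1) + 1*(3)*conj(1)]
      = (1/4)[(3) + (3) + (3) + (3)] = 12/4 = 3
  <chi_rho, chi_2> = (1/4)[1*(3)*conj(1) + 1*(3)*conj(1) + 1*(3)*conj(-1) + 1*(3)*conj(-1)]
      = (1/4)[(3) + (3) + (-3) + (-3)] = 0/4 = 0
  <chi_rho, chi_3> = (1/4)[1*(3)*conj(1) + 1*(3)*conj(-1) + 1*(3)*conj(1) + 1*(3)*conj(-1)]
      = (1/4)[(3) + (-3) + (3) + (-3)] = 0/4 = 0
  <chi_rho, chi_4> = (1/4)[1*(3)*conj(1) + 1*(3)*conj(-1) + 1*(3)*conj(-1) + 1*(3)*conj(1)]
      = (1/4)[(3) + (-3) + (-3) + (3)] = 0/4 = 0
Dimension check: dim(rho) = sum (mult * dim) = 3*1 + 0*1 + 0*1 + 0*1 = 3 = chi_rho(e) = 3.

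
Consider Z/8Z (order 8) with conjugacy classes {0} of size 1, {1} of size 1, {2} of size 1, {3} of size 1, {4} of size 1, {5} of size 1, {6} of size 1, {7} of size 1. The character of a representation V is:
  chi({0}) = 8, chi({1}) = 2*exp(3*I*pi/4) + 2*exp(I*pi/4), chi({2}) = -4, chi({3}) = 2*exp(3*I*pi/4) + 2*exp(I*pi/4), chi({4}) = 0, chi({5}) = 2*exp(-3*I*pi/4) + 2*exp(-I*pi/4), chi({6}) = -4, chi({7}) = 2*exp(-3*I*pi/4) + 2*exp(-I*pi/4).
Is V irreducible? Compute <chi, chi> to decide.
Not irreducible (reducible): <chi, chi> = 16 > 1.

Proof sketch: <chi, chi> = (1/|G|) sum_C |C| * |chi(C)|^2 = (1/8)[1*|8|^2 + 1*|2*exp(3*I*pi/4) + 2*exp(I*pi/4)|^2 + 1*|-4|^2 + 1*|2*exp(3*I*pi/4) + 2*exp(I*pi/4)|^2 + 1*|0|^2 + 1*|2*exp(-3*I*pi/4) + 2*exp(-I*pi/4)|^2 + 1*|-4|^2 + 1*|2*exp(-3*I*pi/4) + 2*exp(-I*pi/4)|^2]
  = (1/8)[(64) + (8) + (16) + (8) + (0) + (8) + (16) + (8)] = 128/8 = 16.
(Exp terms are combined using exp(i*s)*conj(exp(i*t)) = exp(i*(s-t)), and sums of them are collapsed using the identity that for every m > 1 the m distinct m-th roots of unity sum to 0, e.g. 1 + exp(2*I*pi/3) + exp(-2*I*pi/3) = 0.)
A character is irreducible iff <chi, chi> = 1, so this representation is reducible.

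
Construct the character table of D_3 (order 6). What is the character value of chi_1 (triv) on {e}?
Conjugacy classes: {e} of size 1, {r^1, r^2} of size 2, {s, sr, ..., sr^2} of size 3.
Character table:
  irrep \ class              {e} (size 1)  {r^1, r^2} (size 2)  {s, sr, ..., sr^2} (size 3)
  chi_1 (triv)               1             1                    1                          
  chi_2 (sign: r->1, s->-1)  1             1                    -1                         
  chi_3 (2d, j=1)            2             -1                   0                          

Spot check: chi_1 (triv) on {e} = 1.

Derivation: D_3 has order 2*3 = 6 with 3 conjugacy classes, hence 3 irreducibles. Sum of squared dims 1 + 1 + 4 = 6 = |G|. Linear characters come from the abelianisation; the 2-dimensional irreps have character r^k -> 2*cos(2*pi*j*k/3), reflections -> 0.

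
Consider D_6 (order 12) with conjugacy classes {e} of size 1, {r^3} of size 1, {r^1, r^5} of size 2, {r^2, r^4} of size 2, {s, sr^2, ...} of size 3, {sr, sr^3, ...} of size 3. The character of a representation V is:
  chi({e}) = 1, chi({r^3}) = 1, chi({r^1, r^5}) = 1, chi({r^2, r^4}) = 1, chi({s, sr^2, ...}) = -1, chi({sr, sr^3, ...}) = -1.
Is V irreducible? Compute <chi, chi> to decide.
Irreducible: <chi, chi> = 1.

Proof sketch: <chi, chi> = (1/|G|) sum_C |C| * |chi(C)|^2 = (1/12)[1*|1|^2 + 1*|1|^2 + 2*|1|^2 + 2*|1|^2 + 3*|-1|^2 + 3*|-1|^2]
  = (1/12)[(1) + (1) + (2) + (2) + (3) + (3)] = 12/12 = 1.
A character is irreducible iff <chi, chi> = 1, so this representation is irreducible.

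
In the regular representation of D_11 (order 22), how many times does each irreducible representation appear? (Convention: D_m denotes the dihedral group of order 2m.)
Each irreducible V_i of dimension d_i appears with multiplicity d_i, i.e. rho_reg = (direct sum over all irreducibles V_i) d_i V_i. The irreducible dimensions for D_11 are 1, 1, 2, 2, 2, 2, 2: 2 irreducibles of dimension 1, each with multiplicity 1; 5 irreducibles of dimension 2, each with multiplicity 2. Total dimension 2*1*1 + 5*2*2 = 22 = |G|.

Why: General theorem: in the regular representation of a finite group G, each irreducible appears with multiplicity equal to its dimension. Check: dim(rho_reg) = sum d_i^2 = 1 + 1 + 4 + 4 + 4 + 4 + 4 = 22 = |G|.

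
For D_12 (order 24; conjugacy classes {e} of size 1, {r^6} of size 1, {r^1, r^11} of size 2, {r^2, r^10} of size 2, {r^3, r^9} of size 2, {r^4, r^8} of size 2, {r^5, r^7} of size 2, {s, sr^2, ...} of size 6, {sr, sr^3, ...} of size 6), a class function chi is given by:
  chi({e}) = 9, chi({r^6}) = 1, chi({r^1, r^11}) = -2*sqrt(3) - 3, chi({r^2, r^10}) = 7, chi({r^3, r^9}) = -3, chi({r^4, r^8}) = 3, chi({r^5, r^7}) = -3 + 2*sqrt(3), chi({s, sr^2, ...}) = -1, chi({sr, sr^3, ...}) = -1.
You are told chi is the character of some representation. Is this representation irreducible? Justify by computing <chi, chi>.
Not irreducible (reducible): <chi, chi> = 13 > 1.

Details: <chi, chi> = (1/|G|) sum_C |C| * |chi(C)|^2 = (1/24)[1*|9|^2 + 1*|1|^2 + 2*|-2*sqrt(3) - 3|^2 + 2*|7|^2 + 2*|-3|^2 + 2*|3|^2 + 2*|-3 + 2*sqrt(3)|^2 + 6*|-1|^2 + 6*|-1|^2]
  = (1/24)[(81) + (1) + (24*sqrt(3) + 42) + (98) + (18) + (18) + (42 - 24*sqrt(3)) + (6) + (6)] = 312/24 = 13.
A character is irreducible iff <chi, chi> = 1, so this representation is reducible.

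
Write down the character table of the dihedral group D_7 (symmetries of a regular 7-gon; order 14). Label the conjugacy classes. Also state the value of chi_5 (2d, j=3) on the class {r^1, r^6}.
Conjugacy classes: {e} of size 1, {r^1, r^6} of size 2, {r^2, r^5} of size 2, {r^3, r^4} of size 2, {s, sr, ..., sr^6} of size 7.
Character table:
  irrep \ class              {e} (size 1)  {r^1, r^6} (size 2)  {r^2, r^5} (size 2)  {r^3, r^4} (size 2)  {s, sr, ..., sr^6} (size 7)
  chi_1 (triv)               1             1                    1                    1                    1                          
  chi_2 (sign: r->1, s->-1)  1             1                    1                    1                    -1                         
  chi_3 (2d, j=1)            2             2*cos(2*pi/7)        -2*cos(3*pi/7)       -2*cos(pi/7)         0                          
  chi_4 (2d, j=2)            2             -2*cos(3*pi/7)       -2*cos(pi/7)         2*cos(2*pi/7)        0                          
  chi_5 (2d, j=3)            2             -2*cos(pi/7)         2*cos(2*pi/7)        -2*cos(3*pi/7)       0                          

Spot check: chi_5 (2d, j=3) on {r^1, r^6} = -2*cos(pi/7).

Solution. D_7 has order 2*7 = 14 with 5 conjugacy classes, hence 5 irreducibles. Sum of squared dims 1 + 1 + 4 + 4 + 4 = 14 = |G|. Linear characters come from the abelianisation; the 2-dimensional irreps have character r^k -> 2*cos(2*pi*j*k/7), reflections -> 0.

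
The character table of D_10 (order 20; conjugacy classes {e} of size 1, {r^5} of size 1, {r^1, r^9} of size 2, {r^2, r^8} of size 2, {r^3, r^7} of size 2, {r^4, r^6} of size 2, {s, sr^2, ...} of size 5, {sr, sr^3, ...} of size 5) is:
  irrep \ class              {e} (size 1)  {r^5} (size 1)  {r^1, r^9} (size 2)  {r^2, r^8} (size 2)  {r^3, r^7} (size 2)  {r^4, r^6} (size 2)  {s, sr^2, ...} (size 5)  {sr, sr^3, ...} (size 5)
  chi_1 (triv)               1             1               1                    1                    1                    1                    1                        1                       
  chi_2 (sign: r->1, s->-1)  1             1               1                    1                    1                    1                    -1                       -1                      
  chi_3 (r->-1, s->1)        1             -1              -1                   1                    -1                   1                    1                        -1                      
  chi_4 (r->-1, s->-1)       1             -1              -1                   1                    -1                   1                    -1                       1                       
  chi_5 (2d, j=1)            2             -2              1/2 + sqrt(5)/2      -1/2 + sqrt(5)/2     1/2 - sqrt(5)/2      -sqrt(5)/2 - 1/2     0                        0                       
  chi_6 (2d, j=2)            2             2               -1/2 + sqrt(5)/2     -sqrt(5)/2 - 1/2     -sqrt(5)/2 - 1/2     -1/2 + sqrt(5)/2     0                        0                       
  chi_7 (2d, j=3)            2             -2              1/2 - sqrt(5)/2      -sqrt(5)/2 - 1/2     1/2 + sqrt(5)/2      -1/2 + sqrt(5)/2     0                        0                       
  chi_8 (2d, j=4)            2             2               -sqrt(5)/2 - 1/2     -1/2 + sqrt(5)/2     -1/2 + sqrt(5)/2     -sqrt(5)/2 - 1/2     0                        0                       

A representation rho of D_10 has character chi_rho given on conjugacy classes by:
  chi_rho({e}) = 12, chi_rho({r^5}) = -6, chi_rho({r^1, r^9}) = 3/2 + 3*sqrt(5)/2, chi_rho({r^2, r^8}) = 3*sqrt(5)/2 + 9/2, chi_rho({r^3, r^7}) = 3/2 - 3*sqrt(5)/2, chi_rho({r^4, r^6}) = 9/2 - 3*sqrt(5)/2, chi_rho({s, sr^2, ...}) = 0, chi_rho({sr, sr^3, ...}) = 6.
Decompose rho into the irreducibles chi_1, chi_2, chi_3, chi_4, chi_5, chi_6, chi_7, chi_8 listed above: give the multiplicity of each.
Multiplicities: chi_1: 3, chi_2: 0, chi_3: 0, chi_4: 3, chi_5: 3, chi_6: 0, chi_7: 0, chi_8: 0.

Solution. Use <chi_rho, chi> = (1/|G|) sum_C |C| * chi_rho(C) * conj(chi(C)) with |G| = 20 for each irreducible chi in the table:
  <chi_rho, chi_1> = (1/20)[1*(12)*conj(1) + 1*(-6)*conj(1) + 2*(3/2 + 3*sqrt(5)/2)*conj(1) + 2*(3*sqrt(5)/2 + 9/2)*conj(1) + 2*(3/2 - 3*sqrt(5)/2)*conj(1) + 2*(9/2 - 3*sqrt(5)/2)*conj(1) + 5*(0)*conj(1) + 5*(6)*conj(1)]
      = (1/20)[(12) + (-6) + (3 + 3*sqrt(5)) + (3*sqrt(5) + 9) + (3 - 3*sqrt(5)) + (9 - 3*sqrt(5)) + (0) + (30)] = 60/20 = 3
  <chi_rho, chi_2> = (1/20)[1*(12)*conj(1) + 1*(-6)*conj(1) + 2*(3/2 + 3*sqrt(5)/2)*conj(1) + 2*(3*sqrt(5)/2 + 9/2)*conj(1) + 2*(3/2 - 3*sqrt(5)/2)*conj(1) + 2*(9/2 - 3*sqrt(5)/2)*conj(1) + 5*(0)*conj(-1) + 5*(6)*conj(-1)]
      = (1/20)[(12) + (-6) + (3 + 3*sqrt(5)) + (3*sqrt(5) + 9) + (3 - 3*sqrt(5)) + (9 - 3*sqrt(5)) + (0) + (-30)] = 0/20 = 0
  <chi_rho, chi_3> = (1/20)[1*(12)*conj(1) + 1*(-6)*conj(-1) + 2*(3/2 + 3*sqrt(5)/2)*conj(-1) + 2*(3*sqrt(5)/2 + 9/2)*conj(1) + 2*(3/2 - 3*sqrt(5)/2)*conj(-1) + 2*(9/2 - 3*sqrt(5)/2)*conj(1) + 5*(0)*conj(1) + 5*(6)*conj(-1)]
      = (1/20)[(12) + (6) + (-3*sqrt(5) - 3) + (3*sqrt(5) + 9) + (-3 + 3*sqrt(5)) + (9 - 3*sqrt(5)) + (0) + (-30)] = 0/20 = 0
  <chi_rho, chi_4> = (1/20)[1*(12)*conj(1) + 1*(-6)*conj(-1) + 2*(3/2 + 3*sqrt(5)/2)*conj(-1) + 2*(3*sqrt(5)/2 + 9/2)*conj(1) + 2*(3/2 - 3*sqrt(5)/2)*conj(-1) + 2*(9/2 - 3*sqrt(5)/2)*conj(1) + 5*(0)*conj(-1) + 5*(6)*conj(1)]
      = (1/20)[(12) + (6) + (-3*sqrt(5) - 3) + (3*sqrt(5) + 9) + (-3 + 3*sqrt(5)) + (9 - 3*sqrt(5)) + (0) + (30)] = 60/20 = 3
  <chi_rho, chi_5> = (1/20)[1*(12)*conj(2) + 1*(-6)*conj(-2) + 2*(3/2 + 3*sqrt(5)/2)*conj(1/2 + sqrt(5)/2) + 2*(3*sqrt(5)/2 + 9/2)*conj(-1/2 + sqrt(5)/2) + 2*(3/2 - 3*sqrt(5)/2)*conj(1/2 - sqrt(5)/2) + 2*(9/2 - 3*sqrt(5)/2)*conj(-sqrt(5)/2 - 1/2) + 5*(0)*conj(0) + 5*(6)*conj(0)]
      = (1/20)[(24) + (12) + (3*sqrt(5) + 9) + (3 + 3*sqrt(5)) + (9 - 3*sqrt(5)) + (3 - 3*sqrt(5)) + (0) + (0)] = 60/20 = 3
  <chi_rho, chi_6> = (1/20)[1*(12)*conj(2) + 1*(-6)*conj(2) + 2*(3/2 + 3*sqrt(5)/2)*conj(-1/2 + sqrt(5)/2) + 2*(3*sqrt(5)/2 + 9/2)*conj(-sqrt(5)/2 - 1/2) + 2*(3/2 - 3*sqrt(5)/2)*conj(-sqrt(5)/2 - 1/2) + 2*(9/2 - 3*sqrt(5)/2)*conj(-1/2 + sqrt(5)/2) + 5*(0)*conj(0) + 5*(6)*conj(0)]
      = (1/20)[(24) + (-12) + (6) + (-6*sqrt(5) - 12) + (6) + (-12 + 6*sqrt(5)) + (0) + (0)] = 0/20 = 0
  <chi_rho, chi_7> = (1/20)[1*(12)*conj(2) + 1*(-6)*conj(-2) + 2*(3/2 + 3*sqrt(5)/2)*conj(1/2 - sqrt(5)/2) + 2*(3*sqrt(5)/2 + 9/2)*conj(-sqrt(5)/2 - 1/2) + 2*(3/2 - 3*sqrt(5)/2)*conj(1/2 + sqrt(5)/2) + 2*(9/2 - 3*sqrt(5)/2)*conj(-1/2 + sqrt(5)/2) + 5*(0)*conj(0) + 5*(6)*conj(0)]
      = (1/20)[(24) + (12) + (-6) + (-6*sqrt(5) - 12) + (-6) + (-12 + 6*sqrt(5)) + (0) + (0)] = 0/20 = 0
  <chi_rho, chi_8> = (1/20)[1*(12)*conj(2) + 1*(-6)*conj(2) + 2*(3/2 + 3*sqrt(5)/2)*conj(-sqrt(5)/2 - 1/2) + 2*(3*sqrt(5)/2 + 9/2)*conj(-1/2 + sqrt(5)/2) + 2*(3/2 - 3*sqrt(5)/2)*conj(-1/2 + sqrt(5)/2) + 2*(9/2 - 3*sqrt(5)/2)*conj(-sqrt(5)/2 - 1/2) + 5*(0)*conj(0) + 5*(6)*conj(0)]
      = (1/20)[(24) + (-12) + (-9 - 3*sqrt(5)) + (3 + 3*sqrt(5)) + (-9 + 3*sqrt(5)) + (3 - 3*sqrt(5)) + (0) + (0)] = 0/20 = 0
Dimension check: dim(rho) = sum (mult * dim) = 3*1 + 0*1 + 0*1 + 3*1 + 3*2 + 0*2 + 0*2 + 0*2 = 12 = chi_rho(e) = 12.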